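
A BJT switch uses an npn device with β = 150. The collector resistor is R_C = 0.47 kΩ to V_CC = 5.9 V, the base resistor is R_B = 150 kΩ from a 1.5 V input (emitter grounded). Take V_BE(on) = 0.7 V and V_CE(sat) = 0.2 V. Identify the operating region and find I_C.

active; I_C ≈ 0.8 mA

Assume active. Base-emitter loop: I_B = (V_BB − V_BE)/R_B = (1.5 − 0.7)/150 = 0.00533 mA.
I_C = β·I_B = 150×0.00533 = 0.8 mA.
V_CE = V_CC − I_C·R_C = 5.9 − 0.8×0.47 = 5.52 V > V_CE(sat), so the active-region assumption holds.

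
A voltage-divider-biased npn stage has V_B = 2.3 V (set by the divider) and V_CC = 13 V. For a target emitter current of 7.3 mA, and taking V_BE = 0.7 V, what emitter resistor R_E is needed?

R_E ≈ 0.22 kΩ

V_E = V_B − V_BE = 2.3 − 0.7 = 1.6 V.
R_E = V_E / I_E = 1.6 / 7.3 = 0.219 kΩ.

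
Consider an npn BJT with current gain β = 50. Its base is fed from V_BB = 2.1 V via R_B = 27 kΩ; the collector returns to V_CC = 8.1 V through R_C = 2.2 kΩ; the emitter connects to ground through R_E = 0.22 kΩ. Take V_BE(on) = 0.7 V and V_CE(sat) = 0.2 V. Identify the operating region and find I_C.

active; I_C ≈ 1.8 mA

Assume active. Base-emitter loop: I_B = (V_BB − V_BE)/(R_B + (β+1)R_E) = (2.1 − 0.7)/(27 + 51×0.22) = 0.0366 mA.
I_C = β·I_B = 50×0.0366 = 1.83 mA.
V_CE = V_CC − I_C·R_C − I_E·R_E = 8.1 − 1.83×2.2 − 1.87×0.22 = 3.66 V > V_CE(sat), so the active-region assumption holds.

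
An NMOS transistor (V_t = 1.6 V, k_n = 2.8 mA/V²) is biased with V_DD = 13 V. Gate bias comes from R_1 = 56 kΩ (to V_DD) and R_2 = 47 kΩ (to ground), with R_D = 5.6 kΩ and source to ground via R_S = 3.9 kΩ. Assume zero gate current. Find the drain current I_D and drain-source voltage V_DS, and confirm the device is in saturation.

I_D ≈ 0.9 mA, V_DS ≈ 4.4 V

V_G = V_DD·R_2/(R_1+R_2) = 13×47/103 = 5.93 V.
Assume saturation: I_D = (k_n/2)(V_GS − V_t)² with V_GS = V_G − I_D·R_S = 5.93 − 3.9·I_D.
Substituting gives 21.3·I_D² − 48.3·I_D + 26.3 = 0, with roots I_D = 0.905 or 1.36 mA.
The root I_D = 1.36 mA gives V_GS = 0.613 V ≤ V_t, so take I_D = 0.905 mA.
Then V_GS = 2.4 V and V_DS = V_DD − I_D(R_D+R_S) = 13 − 0.905×9.5 = 4.41 V.
Saturation requires V_DS ≥ V_GS − V_t = 0.804 V; 4.41 ≥ 0.804 ✓.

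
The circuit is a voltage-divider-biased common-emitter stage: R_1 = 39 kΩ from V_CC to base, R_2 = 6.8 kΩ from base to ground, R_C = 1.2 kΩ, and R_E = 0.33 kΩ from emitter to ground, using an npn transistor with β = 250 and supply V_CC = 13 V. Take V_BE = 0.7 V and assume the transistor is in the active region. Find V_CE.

Thevenize the base divider: V_Th = V_CC·R_2/(R_1+R_2) = 13×6.8/45.8 = 1.93 V, R_Th = R_1‖R_2 = 5.79 kΩ.
Base-emitter loop: V_Th = I_B·R_Th + V_BE + (β+1)I_B·R_E, so I_B = (1.93 − 0.7) / (5.79 + 251×0.33) = 0.0139 mA.
I_C = β·I_B = 250×0.0139 = 3.47 mA, and I_E = (β+1)I_B = 3.48 mA.
V_CE = V_CC − I_C·R_C − I_E·R_E = 13 − 3.47×1.2 − 3.48×0.33 = 7.69 V.
V_CE = 7.69 V > 0.2 V confirms active-region operation.

V_CE ≈ 7.7 V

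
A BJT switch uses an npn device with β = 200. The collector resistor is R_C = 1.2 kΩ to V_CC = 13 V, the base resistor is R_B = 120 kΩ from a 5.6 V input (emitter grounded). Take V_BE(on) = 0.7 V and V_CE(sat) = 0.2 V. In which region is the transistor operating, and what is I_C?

Assume active. Base-emitter loop: I_B = (V_BB − V_BE)/R_B = (5.6 − 0.7)/120 = 0.0408 mA.
I_C = β·I_B = 200×0.0408 = 8.17 mA.
V_CE = V_CC − I_C·R_C = 13 − 8.17×1.2 = 3.2 V > V_CE(sat), so the active-region assumption holds.

active; I_C ≈ 8.2 mA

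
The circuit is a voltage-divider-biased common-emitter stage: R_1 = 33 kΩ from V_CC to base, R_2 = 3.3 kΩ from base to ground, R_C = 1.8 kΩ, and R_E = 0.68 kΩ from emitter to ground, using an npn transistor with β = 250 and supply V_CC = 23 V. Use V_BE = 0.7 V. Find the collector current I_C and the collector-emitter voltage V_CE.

Thevenize the base divider: V_Th = V_CC·R_2/(R_1+R_2) = 23×3.3/36.3 = 2.09 V, R_Th = R_1‖R_2 = 3 kΩ.
Base-emitter loop: V_Th = I_B·R_Th + V_BE + (β+1)I_B·R_E, so I_B = (2.09 − 0.7) / (3 + 251×0.68) = 0.00801 mA.
I_C = β·I_B = 250×0.00801 = 2 mA, and I_E = (β+1)I_B = 2.01 mA.
V_CE = V_CC − I_C·R_C − I_E·R_E = 23 − 2×1.8 − 2.01×0.68 = 18 V.
V_CE = 18 V > 0.2 V confirms active-region operation.

I_C ≈ 2 mA, V_CE ≈ 18 V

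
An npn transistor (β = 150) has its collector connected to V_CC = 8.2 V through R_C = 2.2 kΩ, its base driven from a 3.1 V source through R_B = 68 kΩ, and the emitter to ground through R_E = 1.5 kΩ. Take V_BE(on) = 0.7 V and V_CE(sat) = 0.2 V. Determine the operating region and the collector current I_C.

Assume active. Base-emitter loop: I_B = (V_BB − V_BE)/(R_B + (β+1)R_E) = (3.1 − 0.7)/(68 + 151×1.5) = 0.00815 mA.
I_C = β·I_B = 150×0.00815 = 1.22 mA.
V_CE = V_CC − I_C·R_C − I_E·R_E = 8.2 − 1.22×2.2 − 1.23×1.5 = 3.66 V > V_CE(sat), so the active-region assumption holds.

active; I_C ≈ 1.2 mA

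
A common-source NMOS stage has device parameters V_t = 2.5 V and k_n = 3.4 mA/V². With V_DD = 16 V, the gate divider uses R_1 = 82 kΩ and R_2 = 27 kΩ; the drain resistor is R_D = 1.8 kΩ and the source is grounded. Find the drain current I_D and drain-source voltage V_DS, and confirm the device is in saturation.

V_G = V_DD·R_2/(R_1+R_2) = 16×27/109 = 3.96 V. With the source grounded, V_GS = V_G = 3.96 V.
Assume saturation: I_D = (k_n/2)(V_GS − V_t)² = (3.4/2)×(3.96 − 2.5)² = 1.7×1.46² = 3.64 mA.
V_DS = V_DD − I_D·R_D = 16 − 3.64×1.8 = 9.45 V.
Saturation requires V_DS ≥ V_GS − V_t = 1.46 V; 9.45 ≥ 1.46 ✓.

I_D ≈ 3.6 mA, V_DS ≈ 9.4 V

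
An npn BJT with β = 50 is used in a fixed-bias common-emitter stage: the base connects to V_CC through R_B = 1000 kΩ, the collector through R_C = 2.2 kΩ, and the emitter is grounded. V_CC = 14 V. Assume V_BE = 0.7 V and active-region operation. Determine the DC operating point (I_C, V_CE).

I_C ≈ 0.67 mA, V_CE ≈ 13 V

Base loop: V_CC = I_B·R_B + V_BE, so I_B = (14 − 0.7)/1000 kΩ = 0.0133 mA.
In the active region I_C = β·I_B = 50 × 0.0133 = 0.665 mA.
Collector loop: V_CE = V_CC − I_C·R_C = 14 − 0.665×2.2 = 12.5 V.
Since V_CE = 12.5 V > V_CE(sat) ≈ 0.2 V, the transistor is in the active region as assumed.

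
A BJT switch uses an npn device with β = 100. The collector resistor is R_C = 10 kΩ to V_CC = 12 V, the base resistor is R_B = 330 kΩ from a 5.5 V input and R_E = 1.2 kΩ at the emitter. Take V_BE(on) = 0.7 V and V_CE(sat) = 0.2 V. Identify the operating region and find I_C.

saturation; I_C ≈ 1.1 mA

Assume active: I_B = (5.5 − 0.7)/(330 + 101×1.2) = 0.0106 mA, I_C = β·I_B = 1.06 mA.
Then V_CE = 12 − 1.06×10 − 1.07×1.2 = 0.0723 V < 0.2 V — the active assumption fails.
Re-solve with V_CE = 0.2 V. KCL at the emitter: V_E/R_E = (V_BB−0.7−V_E)/R_B + (V_CC−0.2−V_E)/R_C, giving V_E = 1.28 V.
I_C = (V_CC − 0.2 − V_E)/R_C = (11.8 − 1.28)/10 = 1.05 mA.
Check: I_B = (4.8 − 1.28)/330 = 0.0107 mA, and β·I_B = 1.07 mA > I_C, confirming saturation.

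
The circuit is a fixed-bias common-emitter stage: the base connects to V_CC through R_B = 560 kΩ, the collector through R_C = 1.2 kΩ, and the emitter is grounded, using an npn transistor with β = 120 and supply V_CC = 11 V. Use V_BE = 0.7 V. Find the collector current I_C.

I_C ≈ 2.2 mA

Base loop: V_CC = I_B·R_B + V_BE, so I_B = (11 − 0.7)/560 kΩ = 0.0184 mA.
In the active region I_C = β·I_B = 120 × 0.0184 = 2.21 mA.
Collector loop: V_CE = V_CC − I_C·R_C = 11 − 2.21×1.2 = 8.35 V.
Since V_CE = 8.35 V > V_CE(sat) ≈ 0.2 V, the transistor is in the active region as assumed.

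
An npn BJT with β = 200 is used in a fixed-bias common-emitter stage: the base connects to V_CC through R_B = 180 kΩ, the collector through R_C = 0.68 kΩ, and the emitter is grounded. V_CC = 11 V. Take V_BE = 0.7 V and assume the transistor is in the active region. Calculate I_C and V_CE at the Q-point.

Base loop: V_CC = I_B·R_B + V_BE, so I_B = (11 − 0.7)/180 kΩ = 0.0572 mA.
In the active region I_C = β·I_B = 200 × 0.0572 = 11.4 mA.
Collector loop: V_CE = V_CC − I_C·R_C = 11 − 11.4×0.68 = 3.22 V.
Since V_CE = 3.22 V > V_CE(sat) ≈ 0.2 V, the transistor is in the active region as assumed.

I_C ≈ 11 mA, V_CE ≈ 3.2 V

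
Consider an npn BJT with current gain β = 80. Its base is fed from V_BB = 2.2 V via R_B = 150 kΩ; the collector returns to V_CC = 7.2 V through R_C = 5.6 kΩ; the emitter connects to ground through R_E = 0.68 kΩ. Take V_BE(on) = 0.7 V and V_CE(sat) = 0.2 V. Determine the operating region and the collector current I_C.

Assume active. Base-emitter loop: I_B = (V_BB − V_BE)/(R_B + (β+1)R_E) = (2.2 − 0.7)/(150 + 81×0.68) = 0.00731 mA.
I_C = β·I_B = 80×0.00731 = 0.585 mA.
V_CE = V_CC − I_C·R_C − I_E·R_E = 7.2 − 0.585×5.6 − 0.592×0.68 = 3.52 V > V_CE(sat), so the active-region assumption holds.

active; I_C ≈ 0.59 mA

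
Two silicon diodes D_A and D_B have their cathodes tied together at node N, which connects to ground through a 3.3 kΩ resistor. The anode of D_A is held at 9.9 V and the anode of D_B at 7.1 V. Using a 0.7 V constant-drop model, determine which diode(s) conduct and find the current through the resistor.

Assume both conduct. Then node N would need to be at both 9.9−0.7 = 9.2 V and 7.1−0.7 = 6.4 V, which is impossible.
Assume only D_A conducts: V_N = 9.9 − 0.7 = 9.2 V, so I_R = 9.2/3.3 = 2.79 mA.
Check D_B: its anode-to-cathode voltage is 7.1 − 9.2 = -2.1 V < 0.7 V, so it is off. The assumption is consistent.

Only D_A conducts; I_R ≈ 2.8 mA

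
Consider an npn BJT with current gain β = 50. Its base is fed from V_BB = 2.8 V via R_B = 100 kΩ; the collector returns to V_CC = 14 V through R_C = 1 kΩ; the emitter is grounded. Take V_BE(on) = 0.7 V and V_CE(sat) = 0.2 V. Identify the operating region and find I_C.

Assume active. Base-emitter loop: I_B = (V_BB − V_BE)/R_B = (2.8 − 0.7)/100 = 0.021 mA.
I_C = β·I_B = 50×0.021 = 1.05 mA.
V_CE = V_CC − I_C·R_C = 14 − 1.05×1 = 12.9 V > V_CE(sat), so the active-region assumption holds.

active; I_C ≈ 1 mA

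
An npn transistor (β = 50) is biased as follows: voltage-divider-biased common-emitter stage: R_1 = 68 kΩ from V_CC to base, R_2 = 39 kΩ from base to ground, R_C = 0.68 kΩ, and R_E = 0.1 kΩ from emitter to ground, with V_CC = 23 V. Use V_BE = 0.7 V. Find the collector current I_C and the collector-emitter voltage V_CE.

I_C ≈ 13 mA, V_CE ≈ 13 V

Thevenize the base divider: V_Th = V_CC·R_2/(R_1+R_2) = 23×39/107 = 8.38 V, R_Th = R_1‖R_2 = 24.8 kΩ.
Base-emitter loop: V_Th = I_B·R_Th + V_BE + (β+1)I_B·R_E, so I_B = (8.38 − 0.7) / (24.8 + 51×0.1) = 0.257 mA.
I_C = β·I_B = 50×0.257 = 12.9 mA, and I_E = (β+1)I_B = 13.1 mA.
V_CE = V_CC − I_C·R_C − I_E·R_E = 23 − 12.9×0.68 − 13.1×0.1 = 12.9 V.
V_CE = 12.9 V > 0.2 V confirms active-region operation.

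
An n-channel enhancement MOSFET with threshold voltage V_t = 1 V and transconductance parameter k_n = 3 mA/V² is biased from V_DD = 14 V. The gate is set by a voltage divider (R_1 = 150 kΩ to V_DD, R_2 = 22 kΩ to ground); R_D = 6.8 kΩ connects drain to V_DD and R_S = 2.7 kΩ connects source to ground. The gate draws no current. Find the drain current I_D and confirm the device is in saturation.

V_G = V_DD·R_2/(R_1+R_2) = 14×22/172 = 1.79 V.
Assume saturation: I_D = (k_n/2)(V_GS − V_t)² with V_GS = V_G − I_D·R_S = 1.79 − 2.7·I_D.
Substituting gives 10.9·I_D² − 7.4·I_D + 0.938 = 0, with roots I_D = 0.169 or 0.508 mA.
The root I_D = 0.508 mA gives V_GS = 0.418 V ≤ V_t, so take I_D = 0.169 mA.
Then V_GS = 1.34 V and V_DS = V_DD − I_D(R_D+R_S) = 14 − 0.169×9.5 = 12.4 V.
Saturation requires V_DS ≥ V_GS − V_t = 0.335 V; 12.4 ≥ 0.335 ✓.

I_D ≈ 0.17 mA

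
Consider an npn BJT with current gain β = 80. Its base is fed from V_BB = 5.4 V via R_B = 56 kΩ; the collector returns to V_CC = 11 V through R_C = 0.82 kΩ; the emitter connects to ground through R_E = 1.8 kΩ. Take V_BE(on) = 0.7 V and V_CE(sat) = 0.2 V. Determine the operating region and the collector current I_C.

Assume active. Base-emitter loop: I_B = (V_BB − V_BE)/(R_B + (β+1)R_E) = (5.4 − 0.7)/(56 + 81×1.8) = 0.0233 mA.
I_C = β·I_B = 80×0.0233 = 1.86 mA.
V_CE = V_CC − I_C·R_C − I_E·R_E = 11 − 1.86×0.82 − 1.89×1.8 = 6.08 V > V_CE(sat), so the active-region assumption holds.

active; I_C ≈ 1.9 mA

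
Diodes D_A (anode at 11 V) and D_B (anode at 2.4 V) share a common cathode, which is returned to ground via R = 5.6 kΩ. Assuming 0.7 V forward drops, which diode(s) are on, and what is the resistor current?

Assume both conduct. Then node N would need to be at both 11−0.7 = 10.3 V and 2.4−0.7 = 1.7 V, which is impossible.
Assume only D_A conducts: V_N = 11 − 0.7 = 10.3 V, so I_R = 10.3/5.6 = 1.84 mA.
Check D_B: its anode-to-cathode voltage is 2.4 − 10.3 = -7.9 V < 0.7 V, so it is off. The assumption is consistent.

Only D_A conducts; I_R ≈ 1.8 mA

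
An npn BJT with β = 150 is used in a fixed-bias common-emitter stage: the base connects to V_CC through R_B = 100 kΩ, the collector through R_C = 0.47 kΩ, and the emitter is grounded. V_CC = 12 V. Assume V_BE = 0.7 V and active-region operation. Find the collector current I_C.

Base loop: V_CC = I_B·R_B + V_BE, so I_B = (12 − 0.7)/100 kΩ = 0.113 mA.
In the active region I_C = β·I_B = 150 × 0.113 = 16.9 mA.
Collector loop: V_CE = V_CC − I_C·R_C = 12 − 16.9×0.47 = 4.03 V.
Since V_CE = 4.03 V > V_CE(sat) ≈ 0.2 V, the transistor is in the active region as assumed.

I_C ≈ 17 mA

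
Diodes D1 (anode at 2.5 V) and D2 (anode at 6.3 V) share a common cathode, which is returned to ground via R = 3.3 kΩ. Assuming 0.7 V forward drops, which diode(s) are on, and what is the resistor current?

Assume both conduct. Then node N would need to be at both 2.5−0.7 = 1.8 V and 6.3−0.7 = 5.6 V, which is impossible.
Assume only D2 conducts: V_N = 6.3 − 0.7 = 5.6 V, so I_R = 5.6/3.3 = 1.7 mA.
Check D1: its anode-to-cathode voltage is 2.5 − 5.6 = -3.1 V < 0.7 V, so it is off. The assumption is consistent.

Only D2 conducts; I_R ≈ 1.7 mA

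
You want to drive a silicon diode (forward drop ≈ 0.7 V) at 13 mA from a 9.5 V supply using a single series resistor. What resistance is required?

The resistor drops V_S − V_D = 9.5 − 0.7 = 8.8 V at 13 mA.
R = 8.8 V / 13 mA = 0.677 kΩ.

R ≈ 0.68 kΩ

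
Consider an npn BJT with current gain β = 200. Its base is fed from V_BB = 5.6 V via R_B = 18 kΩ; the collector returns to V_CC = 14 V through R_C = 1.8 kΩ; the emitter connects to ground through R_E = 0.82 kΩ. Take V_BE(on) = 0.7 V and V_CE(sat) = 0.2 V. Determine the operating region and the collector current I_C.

saturation; I_C ≈ 5.3 mA

Assume active: I_B = (5.6 − 0.7)/(18 + 201×0.82) = 0.0268 mA, I_C = β·I_B = 5.36 mA.
Then V_CE = 14 − 5.36×1.8 − 5.39×0.82 = -0.0664 V < 0.2 V — the active assumption fails.
Re-solve with V_CE = 0.2 V. KCL at the emitter: V_E/R_E = (V_BB−0.7−V_E)/R_B + (V_CC−0.2−V_E)/R_C, giving V_E = 4.34 V.
I_C = (V_CC − 0.2 − V_E)/R_C = (13.8 − 4.34)/1.8 = 5.26 mA.
Check: I_B = (4.9 − 4.34)/18 = 0.0313 mA, and β·I_B = 6.26 mA > I_C, confirming saturation.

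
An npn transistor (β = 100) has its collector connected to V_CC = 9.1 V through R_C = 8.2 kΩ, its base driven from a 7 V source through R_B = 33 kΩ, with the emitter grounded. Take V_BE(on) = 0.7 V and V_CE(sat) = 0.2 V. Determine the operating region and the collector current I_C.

saturation; I_C ≈ 1.1 mA

Assume active: I_B = (7 − 0.7)/33 = 0.191 mA, giving I_C = β·I_B = 19.1 mA.
But then V_CE = 9.1 − 19.1×8.2 = -147 V < V_CE(sat) = 0.2 V — impossible in the active region.
So the transistor is saturated. With V_CE = 0.2 V, I_C = (V_CC − 0.2)/R_C = 8.9/8.2 = 1.09 mA.
Check: β·I_B = 19.1 mA > I_C = 1.09 mA, confirming saturation.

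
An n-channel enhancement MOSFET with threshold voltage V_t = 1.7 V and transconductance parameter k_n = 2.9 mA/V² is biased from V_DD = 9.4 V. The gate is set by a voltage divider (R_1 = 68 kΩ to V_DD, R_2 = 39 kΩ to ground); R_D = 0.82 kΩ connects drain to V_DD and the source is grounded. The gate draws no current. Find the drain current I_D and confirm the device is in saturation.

I_D ≈ 4.3 mA

V_G = V_DD·R_2/(R_1+R_2) = 9.4×39/107 = 3.43 V. With the source grounded, V_GS = V_G = 3.43 V.
Assume saturation: I_D = (k_n/2)(V_GS − V_t)² = (2.9/2)×(3.43 − 1.7)² = 1.45×1.73² = 4.32 mA.
V_DS = V_DD − I_D·R_D = 9.4 − 4.32×0.82 = 5.86 V.
Saturation requires V_DS ≥ V_GS − V_t = 1.73 V; 5.86 ≥ 1.73 ✓.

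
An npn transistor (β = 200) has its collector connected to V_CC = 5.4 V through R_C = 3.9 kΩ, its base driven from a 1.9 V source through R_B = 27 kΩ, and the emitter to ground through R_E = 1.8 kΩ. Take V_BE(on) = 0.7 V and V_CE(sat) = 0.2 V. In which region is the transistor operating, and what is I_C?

Assume active. Base-emitter loop: I_B = (V_BB − V_BE)/(R_B + (β+1)R_E) = (1.9 − 0.7)/(27 + 201×1.8) = 0.00309 mA.
I_C = β·I_B = 200×0.00309 = 0.617 mA.
V_CE = V_CC − I_C·R_C − I_E·R_E = 5.4 − 0.617×3.9 − 0.62×1.8 = 1.88 V > V_CE(sat), so the active-region assumption holds.

active; I_C ≈ 0.62 mA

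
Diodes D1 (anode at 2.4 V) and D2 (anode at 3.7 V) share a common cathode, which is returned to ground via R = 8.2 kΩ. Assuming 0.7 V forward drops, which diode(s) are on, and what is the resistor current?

Assume both conduct. Then node N would need to be at both 2.4−0.7 = 1.7 V and 3.7−0.7 = 3 V, which is impossible.
Assume only D2 conducts: V_N = 3.7 − 0.7 = 3 V, so I_R = 3/8.2 = 0.366 mA.
Check D1: its anode-to-cathode voltage is 2.4 − 3 = -0.6 V < 0.7 V, so it is off. The assumption is consistent.

Only D2 conducts; I_R ≈ 0.37 mA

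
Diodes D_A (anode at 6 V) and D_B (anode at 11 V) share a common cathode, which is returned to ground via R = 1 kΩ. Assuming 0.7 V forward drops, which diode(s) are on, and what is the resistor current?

Assume both conduct. Then node N would need to be at both 6−0.7 = 5.3 V and 11−0.7 = 10.3 V, which is impossible.
Assume only D_B conducts: V_N = 11 − 0.7 = 10.3 V, so I_R = 10.3/1 = 10.3 mA.
Check D_A: its anode-to-cathode voltage is 6 − 10.3 = -4.3 V < 0.7 V, so it is off. The assumption is consistent.

Only D_B conducts; I_R ≈ 10 mA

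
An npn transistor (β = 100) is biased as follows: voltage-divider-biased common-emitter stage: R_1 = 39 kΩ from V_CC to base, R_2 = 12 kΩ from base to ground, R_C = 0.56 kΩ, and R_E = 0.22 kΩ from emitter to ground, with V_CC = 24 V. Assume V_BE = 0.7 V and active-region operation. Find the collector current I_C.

Thevenize the base divider: V_Th = V_CC·R_2/(R_1+R_2) = 24×12/51 = 5.65 V, R_Th = R_1‖R_2 = 9.18 kΩ.
Base-emitter loop: V_Th = I_B·R_Th + V_BE + (β+1)I_B·R_E, so I_B = (5.65 − 0.7) / (9.18 + 101×0.22) = 0.158 mA.
I_C = β·I_B = 100×0.158 = 15.8 mA, and I_E = (β+1)I_B = 15.9 mA.
V_CE = V_CC − I_C·R_C − I_E·R_E = 24 − 15.8×0.56 − 15.9×0.22 = 11.7 V.
V_CE = 11.7 V > 0.2 V confirms active-region operation.

I_C ≈ 16 mA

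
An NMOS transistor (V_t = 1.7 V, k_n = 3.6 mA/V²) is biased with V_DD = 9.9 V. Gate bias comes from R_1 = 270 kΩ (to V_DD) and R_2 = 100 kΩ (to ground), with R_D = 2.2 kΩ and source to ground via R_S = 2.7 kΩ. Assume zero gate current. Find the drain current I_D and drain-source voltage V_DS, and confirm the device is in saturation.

I_D ≈ 0.23 mA, V_DS ≈ 8.8 V

V_G = V_DD·R_2/(R_1+R_2) = 9.9×100/370 = 2.68 V.
Assume saturation: I_D = (k_n/2)(V_GS − V_t)² with V_GS = V_G − I_D·R_S = 2.68 − 2.7·I_D.
Substituting gives 13.1·I_D² − 10.5·I_D + 1.71 = 0, with roots I_D = 0.229 or 0.57 mA.
The root I_D = 0.57 mA gives V_GS = 1.14 V ≤ V_t, so take I_D = 0.229 mA.
Then V_GS = 2.06 V and V_DS = V_DD − I_D(R_D+R_S) = 9.9 − 0.229×4.9 = 8.78 V.
Saturation requires V_DS ≥ V_GS − V_t = 0.357 V; 8.78 ≥ 0.357 ✓.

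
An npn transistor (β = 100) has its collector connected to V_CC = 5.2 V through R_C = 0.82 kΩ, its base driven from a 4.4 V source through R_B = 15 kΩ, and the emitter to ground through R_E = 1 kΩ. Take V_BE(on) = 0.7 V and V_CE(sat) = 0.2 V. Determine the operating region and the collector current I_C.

Assume active: I_B = (4.4 − 0.7)/(15 + 101×1) = 0.0319 mA, I_C = β·I_B = 3.19 mA.
Then V_CE = 5.2 − 3.19×0.82 − 3.22×1 = -0.637 V < 0.2 V — the active assumption fails.
Re-solve with V_CE = 0.2 V. KCL at the emitter: V_E/R_E = (V_BB−0.7−V_E)/R_B + (V_CC−0.2−V_E)/R_C, giving V_E = 2.78 V.
I_C = (V_CC − 0.2 − V_E)/R_C = (5 − 2.78)/0.82 = 2.71 mA.
Check: I_B = (3.7 − 2.78)/15 = 0.0617 mA, and β·I_B = 6.17 mA > I_C, confirming saturation.

saturation; I_C ≈ 2.7 mA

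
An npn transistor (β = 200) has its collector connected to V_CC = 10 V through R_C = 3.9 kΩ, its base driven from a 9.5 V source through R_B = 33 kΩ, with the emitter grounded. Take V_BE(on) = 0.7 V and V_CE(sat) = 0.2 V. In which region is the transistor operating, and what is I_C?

saturation; I_C ≈ 2.5 mA

Assume active: I_B = (9.5 − 0.7)/33 = 0.267 mA, giving I_C = β·I_B = 53.3 mA.
But then V_CE = 10 − 53.3×3.9 = -198 V < V_CE(sat) = 0.2 V — impossible in the active region.
So the transistor is saturated. With V_CE = 0.2 V, I_C = (V_CC − 0.2)/R_C = 9.8/3.9 = 2.51 mA.
Check: β·I_B = 53.3 mA > I_C = 2.51 mA, confirming saturation.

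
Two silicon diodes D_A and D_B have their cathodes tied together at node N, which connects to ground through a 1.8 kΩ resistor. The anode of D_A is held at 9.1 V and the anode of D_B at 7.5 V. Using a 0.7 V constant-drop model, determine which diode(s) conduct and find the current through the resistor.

Only D_A conducts; I_R ≈ 4.7 mA

Assume both conduct. Then node N would need to be at both 9.1−0.7 = 8.4 V and 7.5−0.7 = 6.8 V, which is impossible.
Assume only D_A conducts: V_N = 9.1 − 0.7 = 8.4 V, so I_R = 8.4/1.8 = 4.67 mA.
Check D_B: its anode-to-cathode voltage is 7.5 − 8.4 = -0.9 V < 0.7 V, so it is off. The assumption is consistent.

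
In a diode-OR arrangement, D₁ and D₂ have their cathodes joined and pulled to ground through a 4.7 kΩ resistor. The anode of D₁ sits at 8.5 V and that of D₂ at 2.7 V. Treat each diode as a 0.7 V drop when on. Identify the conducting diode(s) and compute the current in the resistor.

Assume both conduct. Then node N would need to be at both 8.5−0.7 = 7.8 V and 2.7−0.7 = 2 V, which is impossible.
Assume only D₁ conducts: V_N = 8.5 − 0.7 = 7.8 V, so I_R = 7.8/4.7 = 1.66 mA.
Check D₂: its anode-to-cathode voltage is 2.7 − 7.8 = -5.1 V < 0.7 V, so it is off. The assumption is consistent.

Only D₁ conducts; I_R ≈ 1.7 mA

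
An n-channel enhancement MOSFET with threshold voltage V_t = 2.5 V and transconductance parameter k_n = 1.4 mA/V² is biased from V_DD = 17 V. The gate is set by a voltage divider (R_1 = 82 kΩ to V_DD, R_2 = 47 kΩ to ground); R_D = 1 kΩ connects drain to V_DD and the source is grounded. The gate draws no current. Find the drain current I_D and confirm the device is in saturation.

V_G = V_DD·R_2/(R_1+R_2) = 17×47/129 = 6.19 V. With the source grounded, V_GS = V_G = 6.19 V.
Assume saturation: I_D = (k_n/2)(V_GS − V_t)² = (1.4/2)×(6.19 − 2.5)² = 0.7×3.69² = 9.55 mA.
V_DS = V_DD − I_D·R_D = 17 − 9.55×1 = 7.45 V.
Saturation requires V_DS ≥ V_GS − V_t = 3.69 V; 7.45 ≥ 3.69 ✓.

I_D ≈ 9.6 mA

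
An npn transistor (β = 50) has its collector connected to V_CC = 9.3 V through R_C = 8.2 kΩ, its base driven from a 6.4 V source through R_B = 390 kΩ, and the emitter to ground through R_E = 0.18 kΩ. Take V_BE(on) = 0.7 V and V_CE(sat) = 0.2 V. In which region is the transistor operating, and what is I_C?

Assume active. Base-emitter loop: I_B = (V_BB − V_BE)/(R_B + (β+1)R_E) = (6.4 − 0.7)/(390 + 51×0.18) = 0.0143 mA.
I_C = β·I_B = 50×0.0143 = 0.714 mA.
V_CE = V_CC − I_C·R_C − I_E·R_E = 9.3 − 0.714×8.2 − 0.728×0.18 = 3.31 V > V_CE(sat), so the active-region assumption holds.

active; I_C ≈ 0.71 mA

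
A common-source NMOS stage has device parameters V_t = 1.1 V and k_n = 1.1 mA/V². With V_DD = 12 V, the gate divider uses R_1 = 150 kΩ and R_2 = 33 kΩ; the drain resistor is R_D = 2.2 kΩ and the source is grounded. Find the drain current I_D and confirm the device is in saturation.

V_G = V_DD·R_2/(R_1+R_2) = 12×33/183 = 2.16 V. With the source grounded, V_GS = V_G = 2.16 V.
Assume saturation: I_D = (k_n/2)(V_GS − V_t)² = (1.1/2)×(2.16 − 1.1)² = 0.55×1.06² = 0.623 mA.
V_DS = V_DD − I_D·R_D = 12 − 0.623×2.2 = 10.6 V.
Saturation requires V_DS ≥ V_GS − V_t = 1.06 V; 10.6 ≥ 1.06 ✓.

I_D ≈ 0.62 mA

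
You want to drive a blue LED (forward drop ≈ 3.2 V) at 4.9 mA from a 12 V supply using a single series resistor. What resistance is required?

The resistor drops V_S − V_D = 12 − 3.2 = 8.8 V at 4.9 mA.
R = 8.8 V / 4.9 mA = 1.8 kΩ.

R ≈ 1.8 kΩ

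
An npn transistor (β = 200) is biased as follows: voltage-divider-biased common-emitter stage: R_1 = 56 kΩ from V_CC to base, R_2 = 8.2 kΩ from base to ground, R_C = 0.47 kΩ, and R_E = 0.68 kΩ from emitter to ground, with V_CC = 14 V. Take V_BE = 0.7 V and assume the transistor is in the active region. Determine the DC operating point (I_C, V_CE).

I_C ≈ 1.5 mA, V_CE ≈ 12 V

Thevenize the base divider: V_Th = V_CC·R_2/(R_1+R_2) = 14×8.2/64.2 = 1.79 V, R_Th = R_1‖R_2 = 7.15 kΩ.
Base-emitter loop: V_Th = I_B·R_Th + V_BE + (β+1)I_B·R_E, so I_B = (1.79 − 0.7) / (7.15 + 201×0.68) = 0.00757 mA.
I_C = β·I_B = 200×0.00757 = 1.51 mA, and I_E = (β+1)I_B = 1.52 mA.
V_CE = V_CC − I_C·R_C − I_E·R_E = 14 − 1.51×0.47 − 1.52×0.68 = 12.3 V.
V_CE = 12.3 V > 0.2 V confirms active-region operation.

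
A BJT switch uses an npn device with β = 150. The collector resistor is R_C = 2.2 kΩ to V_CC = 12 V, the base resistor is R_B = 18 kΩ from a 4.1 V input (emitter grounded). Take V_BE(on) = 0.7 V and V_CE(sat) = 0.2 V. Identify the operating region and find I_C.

saturation; I_C ≈ 5.4 mA

Assume active: I_B = (4.1 − 0.7)/18 = 0.189 mA, giving I_C = β·I_B = 28.3 mA.
But then V_CE = 12 − 28.3×2.2 = -50.3 V < V_CE(sat) = 0.2 V — impossible in the active region.
So the transistor is saturated. With V_CE = 0.2 V, I_C = (V_CC − 0.2)/R_C = 11.8/2.2 = 5.36 mA.
Check: β·I_B = 28.3 mA > I_C = 5.36 mA, confirming saturation.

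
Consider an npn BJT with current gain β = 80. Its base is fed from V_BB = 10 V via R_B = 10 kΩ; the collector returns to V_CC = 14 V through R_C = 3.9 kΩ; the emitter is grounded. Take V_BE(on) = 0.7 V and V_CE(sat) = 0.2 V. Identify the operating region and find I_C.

Assume active: I_B = (10 − 0.7)/10 = 0.93 mA, giving I_C = β·I_B = 74.4 mA.
But then V_CE = 14 − 74.4×3.9 = -276 V < V_CE(sat) = 0.2 V — impossible in the active region.
So the transistor is saturated. With V_CE = 0.2 V, I_C = (V_CC − 0.2)/R_C = 13.8/3.9 = 3.54 mA.
Check: β·I_B = 74.4 mA > I_C = 3.54 mA, confirming saturation.

saturation; I_C ≈ 3.5 mA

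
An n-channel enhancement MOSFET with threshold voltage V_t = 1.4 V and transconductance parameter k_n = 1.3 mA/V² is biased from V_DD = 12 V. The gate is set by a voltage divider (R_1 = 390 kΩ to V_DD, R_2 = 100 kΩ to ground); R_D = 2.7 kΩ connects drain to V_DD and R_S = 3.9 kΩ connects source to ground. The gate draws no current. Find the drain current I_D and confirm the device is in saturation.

I_D ≈ 0.15 mA

V_G = V_DD·R_2/(R_1+R_2) = 12×100/490 = 2.45 V.
Assume saturation: I_D = (k_n/2)(V_GS − V_t)² with V_GS = V_G − I_D·R_S = 2.45 − 3.9·I_D.
Substituting gives 9.89·I_D² − 6.32·I_D + 0.715 = 0, with roots I_D = 0.147 or 0.492 mA.
The root I_D = 0.492 mA gives V_GS = 0.53 V ≤ V_t, so take I_D = 0.147 mA.
Then V_GS = 1.88 V and V_DS = V_DD − I_D(R_D+R_S) = 12 − 0.147×6.6 = 11 V.
Saturation requires V_DS ≥ V_GS − V_t = 0.476 V; 11 ≥ 0.476 ✓.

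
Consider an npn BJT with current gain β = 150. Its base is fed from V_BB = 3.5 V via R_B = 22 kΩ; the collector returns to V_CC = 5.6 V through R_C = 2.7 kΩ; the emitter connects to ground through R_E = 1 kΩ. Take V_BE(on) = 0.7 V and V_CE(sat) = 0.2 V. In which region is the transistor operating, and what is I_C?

Assume active: I_B = (3.5 − 0.7)/(22 + 151×1) = 0.0162 mA, I_C = β·I_B = 2.43 mA.
Then V_CE = 5.6 − 2.43×2.7 − 2.44×1 = -3.4 V < 0.2 V — the active assumption fails.
Re-solve with V_CE = 0.2 V. KCL at the emitter: V_E/R_E = (V_BB−0.7−V_E)/R_B + (V_CC−0.2−V_E)/R_C, giving V_E = 1.5 V.
I_C = (V_CC − 0.2 − V_E)/R_C = (5.4 − 1.5)/2.7 = 1.44 mA.
Check: I_B = (2.8 − 1.5)/22 = 0.059 mA, and β·I_B = 8.85 mA > I_C, confirming saturation.

saturation; I_C ≈ 1.4 mA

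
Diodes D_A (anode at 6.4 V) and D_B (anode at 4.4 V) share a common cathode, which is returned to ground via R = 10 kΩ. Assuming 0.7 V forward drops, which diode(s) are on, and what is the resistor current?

Only D_A conducts; I_R ≈ 0.57 mA

Assume both conduct. Then node N would need to be at both 6.4−0.7 = 5.7 V and 4.4−0.7 = 3.7 V, which is impossible.
Assume only D_A conducts: V_N = 6.4 − 0.7 = 5.7 V, so I_R = 5.7/10 = 0.57 mA.
Check D_B: its anode-to-cathode voltage is 4.4 − 5.7 = -1.3 V < 0.7 V, so it is off. The assumption is consistent.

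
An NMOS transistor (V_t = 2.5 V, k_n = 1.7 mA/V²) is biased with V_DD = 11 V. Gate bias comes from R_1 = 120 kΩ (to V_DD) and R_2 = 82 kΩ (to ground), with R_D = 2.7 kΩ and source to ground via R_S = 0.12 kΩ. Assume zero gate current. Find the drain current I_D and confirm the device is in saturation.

I_D ≈ 2.4 mA

V_G = V_DD·R_2/(R_1+R_2) = 11×82/202 = 4.47 V.
Assume saturation: I_D = (k_n/2)(V_GS − V_t)² with V_GS = V_G − I_D·R_S = 4.47 − 0.12·I_D.
Substituting gives 0.0122·I_D² − 1.4·I_D + 3.28 = 0, with roots I_D = 2.39 or 112 mA.
The root I_D = 112 mA gives V_GS = -8.98 V ≤ V_t, so take I_D = 2.39 mA.
Then V_GS = 4.18 V and V_DS = V_DD − I_D(R_D+R_S) = 11 − 2.39×2.82 = 4.25 V.
Saturation requires V_DS ≥ V_GS − V_t = 1.68 V; 4.25 ≥ 1.68 ✓.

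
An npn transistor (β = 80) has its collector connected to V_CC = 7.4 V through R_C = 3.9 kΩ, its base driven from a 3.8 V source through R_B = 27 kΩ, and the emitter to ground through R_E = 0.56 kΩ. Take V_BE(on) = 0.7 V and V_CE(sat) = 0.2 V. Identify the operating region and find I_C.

Assume active: I_B = (3.8 − 0.7)/(27 + 81×0.56) = 0.0428 mA, I_C = β·I_B = 3.43 mA.
Then V_CE = 7.4 − 3.43×3.9 − 3.47×0.56 = -7.91 V < 0.2 V — the active assumption fails.
Re-solve with V_CE = 0.2 V. KCL at the emitter: V_E/R_E = (V_BB−0.7−V_E)/R_B + (V_CC−0.2−V_E)/R_C, giving V_E = 0.943 V.
I_C = (V_CC − 0.2 − V_E)/R_C = (7.2 − 0.943)/3.9 = 1.6 mA.
Check: I_B = (3.1 − 0.943)/27 = 0.0799 mA, and β·I_B = 6.39 mA > I_C, confirming saturation.

saturation; I_C ≈ 1.6 mA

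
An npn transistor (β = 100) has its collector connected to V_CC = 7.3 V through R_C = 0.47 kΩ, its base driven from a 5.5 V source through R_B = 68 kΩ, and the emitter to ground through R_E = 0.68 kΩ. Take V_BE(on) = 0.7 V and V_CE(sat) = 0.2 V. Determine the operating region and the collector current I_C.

Assume active. Base-emitter loop: I_B = (V_BB − V_BE)/(R_B + (β+1)R_E) = (5.5 − 0.7)/(68 + 101×0.68) = 0.0351 mA.
I_C = β·I_B = 100×0.0351 = 3.51 mA.
V_CE = V_CC − I_C·R_C − I_E·R_E = 7.3 − 3.51×0.47 − 3.55×0.68 = 3.24 V > V_CE(sat), so the active-region assumption holds.

active; I_C ≈ 3.5 mA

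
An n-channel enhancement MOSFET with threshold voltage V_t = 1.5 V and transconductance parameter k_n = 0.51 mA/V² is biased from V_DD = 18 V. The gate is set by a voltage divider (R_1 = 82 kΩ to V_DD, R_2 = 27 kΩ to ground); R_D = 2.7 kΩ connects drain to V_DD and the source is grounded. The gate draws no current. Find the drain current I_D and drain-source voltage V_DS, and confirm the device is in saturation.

V_G = V_DD·R_2/(R_1+R_2) = 18×27/109 = 4.46 V. With the source grounded, V_GS = V_G = 4.46 V.
Assume saturation: I_D = (k_n/2)(V_GS − V_t)² = (0.51/2)×(4.46 − 1.5)² = 0.255×2.96² = 2.23 mA.
V_DS = V_DD − I_D·R_D = 18 − 2.23×2.7 = 12 V.
Saturation requires V_DS ≥ V_GS − V_t = 2.96 V; 12 ≥ 2.96 ✓.

I_D ≈ 2.2 mA, V_DS ≈ 12 V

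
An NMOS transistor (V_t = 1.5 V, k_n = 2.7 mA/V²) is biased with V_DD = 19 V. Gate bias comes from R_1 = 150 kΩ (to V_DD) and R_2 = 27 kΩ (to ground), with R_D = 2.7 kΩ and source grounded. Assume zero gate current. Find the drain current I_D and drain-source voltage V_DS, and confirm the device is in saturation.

I_D ≈ 2.6 mA, V_DS ≈ 12 V

V_G = V_DD·R_2/(R_1+R_2) = 19×27/177 = 2.9 V. With the source grounded, V_GS = V_G = 2.9 V.
Assume saturation: I_D = (k_n/2)(V_GS − V_t)² = (2.7/2)×(2.9 − 1.5)² = 1.35×1.4² = 2.64 mA.
V_DS = V_DD − I_D·R_D = 19 − 2.64×2.7 = 11.9 V.
Saturation requires V_DS ≥ V_GS − V_t = 1.4 V; 11.9 ≥ 1.4 ✓.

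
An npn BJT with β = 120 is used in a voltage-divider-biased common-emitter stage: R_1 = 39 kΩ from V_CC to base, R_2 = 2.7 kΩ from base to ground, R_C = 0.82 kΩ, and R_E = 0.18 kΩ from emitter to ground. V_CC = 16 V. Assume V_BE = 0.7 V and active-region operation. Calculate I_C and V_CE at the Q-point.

I_C ≈ 1.7 mA, V_CE ≈ 14 V

Thevenize the base divider: V_Th = V_CC·R_2/(R_1+R_2) = 16×2.7/41.7 = 1.04 V, R_Th = R_1‖R_2 = 2.53 kΩ.
Base-emitter loop: V_Th = I_B·R_Th + V_BE + (β+1)I_B·R_E, so I_B = (1.04 − 0.7) / (2.53 + 121×0.18) = 0.0138 mA.
I_C = β·I_B = 120×0.0138 = 1.66 mA, and I_E = (β+1)I_B = 1.67 mA.
V_CE = V_CC − I_C·R_C − I_E·R_E = 16 − 1.66×0.82 − 1.67×0.18 = 14.3 V.
V_CE = 14.3 V > 0.2 V confirms active-region operation.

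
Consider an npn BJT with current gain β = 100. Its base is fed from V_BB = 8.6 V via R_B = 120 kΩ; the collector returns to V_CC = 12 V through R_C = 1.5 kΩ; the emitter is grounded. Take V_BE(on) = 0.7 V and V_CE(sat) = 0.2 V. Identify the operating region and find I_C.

active; I_C ≈ 6.6 mA

Assume active. Base-emitter loop: I_B = (V_BB − V_BE)/R_B = (8.6 − 0.7)/120 = 0.0658 mA.
I_C = β·I_B = 100×0.0658 = 6.58 mA.
V_CE = V_CC − I_C·R_C = 12 − 6.58×1.5 = 2.12 V > V_CE(sat), so the active-region assumption holds.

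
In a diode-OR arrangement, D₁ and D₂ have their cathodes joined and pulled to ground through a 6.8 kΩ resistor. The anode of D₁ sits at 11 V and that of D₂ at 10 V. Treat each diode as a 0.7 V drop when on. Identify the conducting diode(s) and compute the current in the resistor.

Only D₁ conducts; I_R ≈ 1.5 mA

Assume both conduct. Then node N would need to be at both 11−0.7 = 10.3 V and 10−0.7 = 9.3 V, which is impossible.
Assume only D₁ conducts: V_N = 11 − 0.7 = 10.3 V, so I_R = 10.3/6.8 = 1.51 mA.
Check D₂: its anode-to-cathode voltage is 10 − 10.3 = -0.3 V < 0.7 V, so it is off. The assumption is consistent.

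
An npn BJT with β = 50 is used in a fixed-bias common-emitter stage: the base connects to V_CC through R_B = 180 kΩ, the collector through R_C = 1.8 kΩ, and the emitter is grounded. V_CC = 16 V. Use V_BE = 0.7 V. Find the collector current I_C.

I_C ≈ 4.2 mA

Base loop: V_CC = I_B·R_B + V_BE, so I_B = (16 − 0.7)/180 kΩ = 0.085 mA.
In the active region I_C = β·I_B = 50 × 0.085 = 4.25 mA.
Collector loop: V_CE = V_CC − I_C·R_C = 16 − 4.25×1.8 = 8.35 V.
Since V_CE = 8.35 V > V_CE(sat) ≈ 0.2 V, the transistor is in the active region as assumed.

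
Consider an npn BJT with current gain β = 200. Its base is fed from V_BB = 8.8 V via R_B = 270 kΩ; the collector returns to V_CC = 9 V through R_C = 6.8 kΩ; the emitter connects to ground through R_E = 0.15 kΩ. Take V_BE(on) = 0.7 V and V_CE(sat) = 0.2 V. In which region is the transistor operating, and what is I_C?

Assume active: I_B = (8.8 − 0.7)/(270 + 201×0.15) = 0.027 mA, I_C = β·I_B = 5.4 mA.
Then V_CE = 9 − 5.4×6.8 − 5.42×0.15 = -28.5 V < 0.2 V — the active assumption fails.
Re-solve with V_CE = 0.2 V. KCL at the emitter: V_E/R_E = (V_BB−0.7−V_E)/R_B + (V_CC−0.2−V_E)/R_C, giving V_E = 0.194 V.
I_C = (V_CC − 0.2 − V_E)/R_C = (8.8 − 0.194)/6.8 = 1.27 mA.
Check: I_B = (8.1 − 0.194)/270 = 0.0293 mA, and β·I_B = 5.86 mA > I_C, confirming saturation.

saturation; I_C ≈ 1.3 mA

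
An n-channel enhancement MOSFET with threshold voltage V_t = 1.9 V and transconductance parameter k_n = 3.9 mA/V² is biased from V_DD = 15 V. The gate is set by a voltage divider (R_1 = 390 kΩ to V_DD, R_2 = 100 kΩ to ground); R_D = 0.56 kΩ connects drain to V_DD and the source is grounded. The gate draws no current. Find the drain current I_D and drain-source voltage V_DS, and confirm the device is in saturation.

I_D ≈ 2.6 mA, V_DS ≈ 14 V

V_G = V_DD·R_2/(R_1+R_2) = 15×100/490 = 3.06 V. With the source grounded, V_GS = V_G = 3.06 V.
Assume saturation: I_D = (k_n/2)(V_GS − V_t)² = (3.9/2)×(3.06 − 1.9)² = 1.95×1.16² = 2.63 mA.
V_DS = V_DD − I_D·R_D = 15 − 2.63×0.56 = 13.5 V.
Saturation requires V_DS ≥ V_GS − V_t = 1.16 V; 13.5 ≥ 1.16 ✓.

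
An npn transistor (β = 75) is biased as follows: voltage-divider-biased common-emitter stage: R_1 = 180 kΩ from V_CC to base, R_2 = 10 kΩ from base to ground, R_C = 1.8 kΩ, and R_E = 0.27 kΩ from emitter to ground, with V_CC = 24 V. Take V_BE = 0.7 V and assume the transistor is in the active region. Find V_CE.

V_CE ≈ 21 V

Thevenize the base divider: V_Th = V_CC·R_2/(R_1+R_2) = 24×10/190 = 1.26 V, R_Th = R_1‖R_2 = 9.47 kΩ.
Base-emitter loop: V_Th = I_B·R_Th + V_BE + (β+1)I_B·R_E, so I_B = (1.26 − 0.7) / (9.47 + 76×0.27) = 0.0188 mA.
I_C = β·I_B = 75×0.0188 = 1.41 mA, and I_E = (β+1)I_B = 1.43 mA.
V_CE = V_CC − I_C·R_C − I_E·R_E = 24 − 1.41×1.8 − 1.43×0.27 = 21.1 V.
V_CE = 21.1 V > 0.2 V confirms active-region operation.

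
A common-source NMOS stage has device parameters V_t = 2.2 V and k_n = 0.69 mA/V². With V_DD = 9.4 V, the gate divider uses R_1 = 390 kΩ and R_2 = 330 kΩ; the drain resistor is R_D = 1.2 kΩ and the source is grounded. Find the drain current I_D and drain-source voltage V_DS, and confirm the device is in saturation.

I_D ≈ 1.5 mA, V_DS ≈ 7.6 V

V_G = V_DD·R_2/(R_1+R_2) = 9.4×330/720 = 4.31 V. With the source grounded, V_GS = V_G = 4.31 V.
Assume saturation: I_D = (k_n/2)(V_GS − V_t)² = (0.69/2)×(4.31 − 2.2)² = 0.345×2.11² = 1.53 mA.
V_DS = V_DD − I_D·R_D = 9.4 − 1.53×1.2 = 7.56 V.
Saturation requires V_DS ≥ V_GS − V_t = 2.11 V; 7.56 ≥ 2.11 ✓.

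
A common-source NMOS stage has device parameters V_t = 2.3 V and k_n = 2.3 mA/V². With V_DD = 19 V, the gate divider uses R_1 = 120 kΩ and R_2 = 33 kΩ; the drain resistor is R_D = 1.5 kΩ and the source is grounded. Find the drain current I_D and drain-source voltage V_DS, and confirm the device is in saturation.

V_G = V_DD·R_2/(R_1+R_2) = 19×33/153 = 4.1 V. With the source grounded, V_GS = V_G = 4.1 V.
Assume saturation: I_D = (k_n/2)(V_GS − V_t)² = (2.3/2)×(4.1 − 2.3)² = 1.15×1.8² = 3.72 mA.
V_DS = V_DD − I_D·R_D = 19 − 3.72×1.5 = 13.4 V.
Saturation requires V_DS ≥ V_GS − V_t = 1.8 V; 13.4 ≥ 1.8 ✓.

I_D ≈ 3.7 mA, V_DS ≈ 13 V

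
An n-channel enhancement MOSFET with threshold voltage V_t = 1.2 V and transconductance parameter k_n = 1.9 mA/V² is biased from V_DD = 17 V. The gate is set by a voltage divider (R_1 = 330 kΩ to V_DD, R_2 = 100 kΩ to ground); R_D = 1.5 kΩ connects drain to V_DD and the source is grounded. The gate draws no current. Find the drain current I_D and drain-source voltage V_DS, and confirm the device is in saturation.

I_D ≈ 7.2 mA, V_DS ≈ 6.2 V

V_G = V_DD·R_2/(R_1+R_2) = 17×100/430 = 3.95 V. With the source grounded, V_GS = V_G = 3.95 V.
Assume saturation: I_D = (k_n/2)(V_GS − V_t)² = (1.9/2)×(3.95 − 1.2)² = 0.95×2.75² = 7.2 mA.
V_DS = V_DD − I_D·R_D = 17 − 7.2×1.5 = 6.2 V.
Saturation requires V_DS ≥ V_GS − V_t = 2.75 V; 6.2 ≥ 2.75 ✓.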